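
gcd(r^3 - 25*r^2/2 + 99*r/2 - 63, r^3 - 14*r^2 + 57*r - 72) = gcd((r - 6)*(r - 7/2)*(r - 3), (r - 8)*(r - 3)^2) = r - 3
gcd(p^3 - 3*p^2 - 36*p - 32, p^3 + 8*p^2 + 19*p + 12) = p^2 + 5*p + 4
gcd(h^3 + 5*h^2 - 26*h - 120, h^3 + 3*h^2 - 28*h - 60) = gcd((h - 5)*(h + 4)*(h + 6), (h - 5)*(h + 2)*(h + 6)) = h^2 + h - 30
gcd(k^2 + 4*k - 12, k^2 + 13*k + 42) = k + 6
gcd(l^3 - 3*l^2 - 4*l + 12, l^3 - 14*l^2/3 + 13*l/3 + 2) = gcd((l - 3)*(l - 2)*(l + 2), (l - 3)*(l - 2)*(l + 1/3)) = l^2 - 5*l + 6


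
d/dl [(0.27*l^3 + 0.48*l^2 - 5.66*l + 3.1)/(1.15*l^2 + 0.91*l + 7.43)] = (0.3105*l^4 + 0.4914*l^3 + 12.9641*l^2 + 0.00279999999999969*l - 44.8748)/(1.3225*l^4 + 2.093*l^3 + 17.9171*l^2 + 13.5226*l + 55.2049)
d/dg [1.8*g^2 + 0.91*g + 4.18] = 3.6*g + 0.91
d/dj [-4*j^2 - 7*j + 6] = -8*j - 7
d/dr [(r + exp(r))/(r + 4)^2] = (-2*r + (r + 4)*(exp(r) + 1) - 2*exp(r))/(r + 4)^3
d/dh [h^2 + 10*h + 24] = 2*h + 10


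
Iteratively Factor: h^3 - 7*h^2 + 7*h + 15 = (h - 3)*(h^2 - 4*h - 5) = (h - 3)*(h + 1)*(h - 5)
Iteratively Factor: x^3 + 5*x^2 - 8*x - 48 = (x + 4)*(x^2 + x - 12) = (x - 3)*(x + 4)*(x + 4)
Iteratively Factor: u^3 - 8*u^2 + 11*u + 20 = (u - 5)*(u^2 - 3*u - 4) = (u - 5)*(u - 4)*(u + 1)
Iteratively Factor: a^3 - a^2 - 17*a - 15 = (a + 1)*(a^2 - 2*a - 15) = (a + 1)*(a + 3)*(a - 5)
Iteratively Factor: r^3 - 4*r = (r - 2)*(r^2 + 2*r) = r*(r - 2)*(r + 2)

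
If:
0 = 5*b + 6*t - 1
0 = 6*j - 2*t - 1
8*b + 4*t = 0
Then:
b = -1/7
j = 11/42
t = 2/7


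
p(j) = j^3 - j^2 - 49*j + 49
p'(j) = 3*j^2 - 2*j - 49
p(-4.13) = 163.87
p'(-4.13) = 10.43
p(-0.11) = 54.38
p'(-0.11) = -48.74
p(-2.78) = 156.01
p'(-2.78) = -20.25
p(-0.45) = 70.76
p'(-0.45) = -47.49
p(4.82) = -98.43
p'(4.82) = 11.06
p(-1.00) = 96.00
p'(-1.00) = -44.00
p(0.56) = 21.42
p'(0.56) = -49.18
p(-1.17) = 103.36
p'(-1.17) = -42.55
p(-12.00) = -1235.00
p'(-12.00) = 407.00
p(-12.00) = -1235.00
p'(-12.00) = 407.00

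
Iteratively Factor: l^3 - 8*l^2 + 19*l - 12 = (l - 3)*(l^2 - 5*l + 4) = (l - 4)*(l - 3)*(l - 1)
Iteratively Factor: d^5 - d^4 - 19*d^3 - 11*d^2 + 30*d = (d + 2)*(d^4 - 3*d^3 - 13*d^2 + 15*d) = (d - 5)*(d + 2)*(d^3 + 2*d^2 - 3*d) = (d - 5)*(d + 2)*(d + 3)*(d^2 - d) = d*(d - 5)*(d + 2)*(d + 3)*(d - 1)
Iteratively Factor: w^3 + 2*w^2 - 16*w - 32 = (w + 2)*(w^2 - 16) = (w - 4)*(w + 2)*(w + 4)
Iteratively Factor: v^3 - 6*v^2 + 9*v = (v - 3)*(v^2 - 3*v) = (v - 3)^2*(v)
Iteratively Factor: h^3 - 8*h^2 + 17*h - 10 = (h - 5)*(h^2 - 3*h + 2) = (h - 5)*(h - 2)*(h - 1)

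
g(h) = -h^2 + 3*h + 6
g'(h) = 3 - 2*h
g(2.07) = 7.93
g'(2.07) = -1.14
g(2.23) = 7.72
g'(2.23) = -1.46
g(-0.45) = 4.45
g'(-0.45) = 3.90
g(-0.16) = 5.49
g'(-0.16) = 3.32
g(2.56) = 7.13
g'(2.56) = -2.12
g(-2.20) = -5.44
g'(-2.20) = 7.40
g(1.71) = 8.21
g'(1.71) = -0.42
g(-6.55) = -56.55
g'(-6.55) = 16.10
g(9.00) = -48.00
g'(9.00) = -15.00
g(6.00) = -12.00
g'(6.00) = -9.00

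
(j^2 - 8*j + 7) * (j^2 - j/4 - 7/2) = j^4 - 33*j^3/4 + 11*j^2/2 + 105*j/4 - 49/2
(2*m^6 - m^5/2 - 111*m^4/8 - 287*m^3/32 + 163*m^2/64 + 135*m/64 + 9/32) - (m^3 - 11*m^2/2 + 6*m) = 2*m^6 - m^5/2 - 111*m^4/8 - 319*m^3/32 + 515*m^2/64 - 249*m/64 + 9/32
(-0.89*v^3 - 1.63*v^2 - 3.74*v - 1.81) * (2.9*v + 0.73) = -2.581*v^4 - 5.3767*v^3 - 12.0359*v^2 - 7.9792*v - 1.3213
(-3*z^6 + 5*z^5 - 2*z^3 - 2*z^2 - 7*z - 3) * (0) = 0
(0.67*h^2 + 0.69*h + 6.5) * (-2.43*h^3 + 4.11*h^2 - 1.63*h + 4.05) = -1.6281*h^5 + 1.077*h^4 - 14.0512*h^3 + 28.3038*h^2 - 7.8005*h + 26.325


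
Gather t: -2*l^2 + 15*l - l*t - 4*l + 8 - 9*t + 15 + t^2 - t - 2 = -2*l^2 + 11*l + t^2 + t*(-l - 10) + 21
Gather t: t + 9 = t + 9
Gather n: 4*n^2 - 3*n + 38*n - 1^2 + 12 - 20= 4*n^2 + 35*n - 9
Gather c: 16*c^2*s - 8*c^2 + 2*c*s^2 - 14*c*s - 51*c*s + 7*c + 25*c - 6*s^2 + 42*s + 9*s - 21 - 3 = c^2*(16*s - 8) + c*(2*s^2 - 65*s + 32) - 6*s^2 + 51*s - 24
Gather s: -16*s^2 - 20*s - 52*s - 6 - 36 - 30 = -16*s^2 - 72*s - 72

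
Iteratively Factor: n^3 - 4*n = (n - 2)*(n^2 + 2*n) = n*(n - 2)*(n + 2)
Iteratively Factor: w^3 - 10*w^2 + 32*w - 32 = (w - 4)*(w^2 - 6*w + 8) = (w - 4)*(w - 2)*(w - 4)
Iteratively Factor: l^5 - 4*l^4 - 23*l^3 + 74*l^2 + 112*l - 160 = (l - 4)*(l^4 - 23*l^2 - 18*l + 40) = (l - 5)*(l - 4)*(l^3 + 5*l^2 + 2*l - 8) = (l - 5)*(l - 4)*(l + 4)*(l^2 + l - 2) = (l - 5)*(l - 4)*(l + 2)*(l + 4)*(l - 1)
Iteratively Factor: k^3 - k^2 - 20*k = (k - 5)*(k^2 + 4*k) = (k - 5)*(k + 4)*(k)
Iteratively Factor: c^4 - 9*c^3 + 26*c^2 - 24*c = (c - 4)*(c^3 - 5*c^2 + 6*c) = (c - 4)*(c - 2)*(c^2 - 3*c) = (c - 4)*(c - 3)*(c - 2)*(c)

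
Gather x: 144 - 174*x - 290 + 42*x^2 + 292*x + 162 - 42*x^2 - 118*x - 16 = 0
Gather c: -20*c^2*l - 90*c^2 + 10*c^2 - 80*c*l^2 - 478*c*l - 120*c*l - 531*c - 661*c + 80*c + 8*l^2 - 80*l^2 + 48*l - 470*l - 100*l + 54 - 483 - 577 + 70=c^2*(-20*l - 80) + c*(-80*l^2 - 598*l - 1112) - 72*l^2 - 522*l - 936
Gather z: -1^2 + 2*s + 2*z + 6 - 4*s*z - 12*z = 2*s + z*(-4*s - 10) + 5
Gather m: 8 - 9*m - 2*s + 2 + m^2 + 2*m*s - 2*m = m^2 + m*(2*s - 11) - 2*s + 10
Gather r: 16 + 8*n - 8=8*n + 8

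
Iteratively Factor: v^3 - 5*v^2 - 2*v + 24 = (v - 4)*(v^2 - v - 6) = (v - 4)*(v + 2)*(v - 3)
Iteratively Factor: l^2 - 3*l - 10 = (l - 5)*(l + 2)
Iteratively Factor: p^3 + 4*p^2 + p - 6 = (p + 3)*(p^2 + p - 2) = (p - 1)*(p + 3)*(p + 2)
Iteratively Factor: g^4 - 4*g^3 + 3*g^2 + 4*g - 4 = (g + 1)*(g^3 - 5*g^2 + 8*g - 4) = (g - 2)*(g + 1)*(g^2 - 3*g + 2) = (g - 2)*(g - 1)*(g + 1)*(g - 2)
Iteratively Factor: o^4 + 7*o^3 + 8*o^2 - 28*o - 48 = (o - 2)*(o^3 + 9*o^2 + 26*o + 24) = (o - 2)*(o + 4)*(o^2 + 5*o + 6) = (o - 2)*(o + 2)*(o + 4)*(o + 3)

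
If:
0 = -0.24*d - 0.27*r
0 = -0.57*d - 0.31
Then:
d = -0.54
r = 0.48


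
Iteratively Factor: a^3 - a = (a)*(a^2 - 1) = a*(a - 1)*(a + 1)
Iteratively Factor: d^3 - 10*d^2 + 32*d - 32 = (d - 4)*(d^2 - 6*d + 8) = (d - 4)*(d - 2)*(d - 4)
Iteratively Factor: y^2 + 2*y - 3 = (y + 3)*(y - 1)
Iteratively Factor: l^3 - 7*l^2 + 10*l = (l - 5)*(l^2 - 2*l) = l*(l - 5)*(l - 2)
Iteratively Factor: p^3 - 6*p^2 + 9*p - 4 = (p - 1)*(p^2 - 5*p + 4) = (p - 1)^2*(p - 4)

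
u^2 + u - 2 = (u - 1)*(u + 2)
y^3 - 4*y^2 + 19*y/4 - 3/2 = (y - 2)*(y - 3/2)*(y - 1/2)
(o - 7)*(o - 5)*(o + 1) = o^3 - 11*o^2 + 23*o + 35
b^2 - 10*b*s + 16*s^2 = (b - 8*s)*(b - 2*s)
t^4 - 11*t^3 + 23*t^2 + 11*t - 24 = (t - 8)*(t - 3)*(t - 1)*(t + 1)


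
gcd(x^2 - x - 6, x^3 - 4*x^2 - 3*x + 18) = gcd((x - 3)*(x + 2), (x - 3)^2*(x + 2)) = x^2 - x - 6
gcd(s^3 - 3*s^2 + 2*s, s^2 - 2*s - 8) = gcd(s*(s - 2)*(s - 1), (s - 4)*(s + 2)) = 1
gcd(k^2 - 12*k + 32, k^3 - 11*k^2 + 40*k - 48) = k - 4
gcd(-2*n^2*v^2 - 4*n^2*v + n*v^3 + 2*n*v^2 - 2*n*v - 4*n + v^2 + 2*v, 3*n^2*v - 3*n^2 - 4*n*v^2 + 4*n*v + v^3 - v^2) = 1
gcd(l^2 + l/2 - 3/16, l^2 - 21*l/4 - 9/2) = l + 3/4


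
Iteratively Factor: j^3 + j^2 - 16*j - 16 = (j + 1)*(j^2 - 16) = (j - 4)*(j + 1)*(j + 4)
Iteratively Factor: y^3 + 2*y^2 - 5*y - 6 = (y - 2)*(y^2 + 4*y + 3) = (y - 2)*(y + 1)*(y + 3)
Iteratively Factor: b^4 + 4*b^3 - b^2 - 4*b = (b - 1)*(b^3 + 5*b^2 + 4*b) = b*(b - 1)*(b^2 + 5*b + 4) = b*(b - 1)*(b + 4)*(b + 1)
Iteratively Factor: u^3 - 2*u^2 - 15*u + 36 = (u - 3)*(u^2 + u - 12) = (u - 3)*(u + 4)*(u - 3)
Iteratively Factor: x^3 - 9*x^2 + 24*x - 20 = (x - 5)*(x^2 - 4*x + 4) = (x - 5)*(x - 2)*(x - 2)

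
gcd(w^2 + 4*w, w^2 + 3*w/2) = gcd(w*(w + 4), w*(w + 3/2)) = w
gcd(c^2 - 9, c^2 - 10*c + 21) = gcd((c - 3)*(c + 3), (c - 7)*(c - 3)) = c - 3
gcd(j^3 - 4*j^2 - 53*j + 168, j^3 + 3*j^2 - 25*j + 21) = j^2 + 4*j - 21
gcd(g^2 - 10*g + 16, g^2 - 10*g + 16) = g^2 - 10*g + 16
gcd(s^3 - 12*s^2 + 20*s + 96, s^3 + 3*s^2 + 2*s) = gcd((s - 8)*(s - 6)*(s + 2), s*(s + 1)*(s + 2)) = s + 2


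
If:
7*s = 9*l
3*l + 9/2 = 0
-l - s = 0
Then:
No Solution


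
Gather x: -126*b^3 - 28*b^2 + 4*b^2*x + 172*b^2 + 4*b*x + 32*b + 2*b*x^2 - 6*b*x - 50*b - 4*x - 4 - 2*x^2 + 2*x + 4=-126*b^3 + 144*b^2 - 18*b + x^2*(2*b - 2) + x*(4*b^2 - 2*b - 2)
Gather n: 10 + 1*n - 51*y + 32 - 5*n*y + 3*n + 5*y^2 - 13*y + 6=n*(4 - 5*y) + 5*y^2 - 64*y + 48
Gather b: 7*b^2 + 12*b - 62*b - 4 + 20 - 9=7*b^2 - 50*b + 7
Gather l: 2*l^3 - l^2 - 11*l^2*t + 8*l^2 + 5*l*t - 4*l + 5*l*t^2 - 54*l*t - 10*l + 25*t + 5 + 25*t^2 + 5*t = 2*l^3 + l^2*(7 - 11*t) + l*(5*t^2 - 49*t - 14) + 25*t^2 + 30*t + 5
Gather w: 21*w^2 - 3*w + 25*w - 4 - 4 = 21*w^2 + 22*w - 8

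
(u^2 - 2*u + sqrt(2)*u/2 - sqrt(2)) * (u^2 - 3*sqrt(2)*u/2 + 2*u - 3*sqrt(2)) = u^4 - sqrt(2)*u^3 - 11*u^2/2 + 4*sqrt(2)*u + 6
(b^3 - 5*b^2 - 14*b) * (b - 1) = b^4 - 6*b^3 - 9*b^2 + 14*b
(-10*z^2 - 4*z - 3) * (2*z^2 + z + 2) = -20*z^4 - 18*z^3 - 30*z^2 - 11*z - 6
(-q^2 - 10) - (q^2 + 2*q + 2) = -2*q^2 - 2*q - 12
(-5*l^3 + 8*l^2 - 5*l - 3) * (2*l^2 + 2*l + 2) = -10*l^5 + 6*l^4 - 4*l^3 - 16*l - 6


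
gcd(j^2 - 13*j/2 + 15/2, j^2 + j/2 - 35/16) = 1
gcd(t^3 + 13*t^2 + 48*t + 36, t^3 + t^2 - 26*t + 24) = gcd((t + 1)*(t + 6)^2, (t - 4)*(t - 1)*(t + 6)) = t + 6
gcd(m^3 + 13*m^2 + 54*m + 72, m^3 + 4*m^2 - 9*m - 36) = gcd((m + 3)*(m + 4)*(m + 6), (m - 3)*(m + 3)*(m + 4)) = m^2 + 7*m + 12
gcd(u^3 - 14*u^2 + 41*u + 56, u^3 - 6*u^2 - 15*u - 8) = u^2 - 7*u - 8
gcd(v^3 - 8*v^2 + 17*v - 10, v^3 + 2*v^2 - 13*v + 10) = v^2 - 3*v + 2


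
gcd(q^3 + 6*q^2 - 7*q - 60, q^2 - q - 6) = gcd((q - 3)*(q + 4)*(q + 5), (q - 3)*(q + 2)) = q - 3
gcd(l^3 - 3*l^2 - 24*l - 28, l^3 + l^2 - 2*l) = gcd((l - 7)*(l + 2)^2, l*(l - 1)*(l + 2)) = l + 2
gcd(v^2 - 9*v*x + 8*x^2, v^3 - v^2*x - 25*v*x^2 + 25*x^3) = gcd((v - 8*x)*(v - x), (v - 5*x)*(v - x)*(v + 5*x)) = -v + x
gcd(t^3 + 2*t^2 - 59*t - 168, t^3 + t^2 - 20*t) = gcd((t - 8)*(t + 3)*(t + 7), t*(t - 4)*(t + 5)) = 1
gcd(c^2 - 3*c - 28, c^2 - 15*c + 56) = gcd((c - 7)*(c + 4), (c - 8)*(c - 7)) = c - 7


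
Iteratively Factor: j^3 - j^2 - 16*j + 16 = (j + 4)*(j^2 - 5*j + 4) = (j - 1)*(j + 4)*(j - 4)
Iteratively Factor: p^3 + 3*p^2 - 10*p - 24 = (p + 4)*(p^2 - p - 6) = (p - 3)*(p + 4)*(p + 2)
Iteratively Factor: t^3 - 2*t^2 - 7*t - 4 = (t + 1)*(t^2 - 3*t - 4) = (t + 1)^2*(t - 4)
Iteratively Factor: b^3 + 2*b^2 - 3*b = (b)*(b^2 + 2*b - 3) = b*(b - 1)*(b + 3)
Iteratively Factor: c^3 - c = (c + 1)*(c^2 - c) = (c - 1)*(c + 1)*(c)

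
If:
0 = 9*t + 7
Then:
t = -7/9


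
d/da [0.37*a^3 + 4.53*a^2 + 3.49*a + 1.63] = 1.11*a^2 + 9.06*a + 3.49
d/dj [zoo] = 0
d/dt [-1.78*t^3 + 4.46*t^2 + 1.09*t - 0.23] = -5.34*t^2 + 8.92*t + 1.09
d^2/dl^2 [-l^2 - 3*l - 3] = -2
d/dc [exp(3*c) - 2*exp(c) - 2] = (3*exp(2*c) - 2)*exp(c)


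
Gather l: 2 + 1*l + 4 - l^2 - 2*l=-l^2 - l + 6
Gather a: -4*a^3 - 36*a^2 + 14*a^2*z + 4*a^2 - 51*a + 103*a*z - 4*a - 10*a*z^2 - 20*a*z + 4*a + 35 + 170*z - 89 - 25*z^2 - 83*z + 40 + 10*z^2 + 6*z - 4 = -4*a^3 + a^2*(14*z - 32) + a*(-10*z^2 + 83*z - 51) - 15*z^2 + 93*z - 18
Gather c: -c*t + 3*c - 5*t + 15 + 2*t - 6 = c*(3 - t) - 3*t + 9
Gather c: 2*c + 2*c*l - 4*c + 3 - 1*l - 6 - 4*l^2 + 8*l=c*(2*l - 2) - 4*l^2 + 7*l - 3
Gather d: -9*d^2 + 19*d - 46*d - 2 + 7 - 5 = -9*d^2 - 27*d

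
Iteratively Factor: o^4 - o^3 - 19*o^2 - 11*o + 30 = (o + 3)*(o^3 - 4*o^2 - 7*o + 10) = (o - 1)*(o + 3)*(o^2 - 3*o - 10) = (o - 5)*(o - 1)*(o + 3)*(o + 2)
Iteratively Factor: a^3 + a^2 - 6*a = (a - 2)*(a^2 + 3*a) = (a - 2)*(a + 3)*(a)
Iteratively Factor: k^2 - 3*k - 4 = (k - 4)*(k + 1)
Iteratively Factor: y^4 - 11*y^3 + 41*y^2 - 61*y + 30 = (y - 5)*(y^3 - 6*y^2 + 11*y - 6) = (y - 5)*(y - 2)*(y^2 - 4*y + 3) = (y - 5)*(y - 2)*(y - 1)*(y - 3)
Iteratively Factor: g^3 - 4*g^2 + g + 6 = (g - 2)*(g^2 - 2*g - 3) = (g - 2)*(g + 1)*(g - 3)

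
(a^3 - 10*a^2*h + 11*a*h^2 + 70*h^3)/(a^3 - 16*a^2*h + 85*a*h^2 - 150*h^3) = (a^2 - 5*a*h - 14*h^2)/(a^2 - 11*a*h + 30*h^2)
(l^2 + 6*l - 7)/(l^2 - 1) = (l + 7)/(l + 1)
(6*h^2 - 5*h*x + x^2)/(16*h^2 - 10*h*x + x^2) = (-3*h + x)/(-8*h + x)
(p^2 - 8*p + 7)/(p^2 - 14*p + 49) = (p - 1)/(p - 7)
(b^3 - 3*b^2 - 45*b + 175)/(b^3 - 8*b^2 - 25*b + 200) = (b^2 + 2*b - 35)/(b^2 - 3*b - 40)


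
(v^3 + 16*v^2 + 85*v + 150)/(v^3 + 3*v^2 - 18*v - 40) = (v^2 + 11*v + 30)/(v^2 - 2*v - 8)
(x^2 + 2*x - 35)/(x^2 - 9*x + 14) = (x^2 + 2*x - 35)/(x^2 - 9*x + 14)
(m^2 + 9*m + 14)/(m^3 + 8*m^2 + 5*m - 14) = 1/(m - 1)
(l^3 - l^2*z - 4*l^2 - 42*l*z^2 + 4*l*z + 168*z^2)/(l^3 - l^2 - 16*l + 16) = (l^2 - l*z - 42*z^2)/(l^2 + 3*l - 4)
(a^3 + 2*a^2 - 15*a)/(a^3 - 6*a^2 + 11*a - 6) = a*(a + 5)/(a^2 - 3*a + 2)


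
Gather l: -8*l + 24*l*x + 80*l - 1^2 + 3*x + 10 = l*(24*x + 72) + 3*x + 9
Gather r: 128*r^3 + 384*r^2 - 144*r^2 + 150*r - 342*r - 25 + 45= 128*r^3 + 240*r^2 - 192*r + 20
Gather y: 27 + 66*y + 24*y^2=24*y^2 + 66*y + 27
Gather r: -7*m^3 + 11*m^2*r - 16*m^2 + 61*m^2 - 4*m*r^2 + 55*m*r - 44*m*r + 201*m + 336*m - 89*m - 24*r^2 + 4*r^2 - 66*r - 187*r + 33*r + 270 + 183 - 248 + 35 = -7*m^3 + 45*m^2 + 448*m + r^2*(-4*m - 20) + r*(11*m^2 + 11*m - 220) + 240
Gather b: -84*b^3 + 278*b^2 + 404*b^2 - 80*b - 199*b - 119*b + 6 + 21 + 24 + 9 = -84*b^3 + 682*b^2 - 398*b + 60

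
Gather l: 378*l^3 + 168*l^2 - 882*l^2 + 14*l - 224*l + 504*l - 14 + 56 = 378*l^3 - 714*l^2 + 294*l + 42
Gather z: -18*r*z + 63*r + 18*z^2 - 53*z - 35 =63*r + 18*z^2 + z*(-18*r - 53) - 35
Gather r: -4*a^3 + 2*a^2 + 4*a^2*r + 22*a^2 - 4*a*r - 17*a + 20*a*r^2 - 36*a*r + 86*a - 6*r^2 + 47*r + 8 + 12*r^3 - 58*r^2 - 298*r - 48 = -4*a^3 + 24*a^2 + 69*a + 12*r^3 + r^2*(20*a - 64) + r*(4*a^2 - 40*a - 251) - 40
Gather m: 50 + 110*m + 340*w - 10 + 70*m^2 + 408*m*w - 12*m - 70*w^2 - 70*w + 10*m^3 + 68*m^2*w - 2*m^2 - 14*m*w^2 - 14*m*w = 10*m^3 + m^2*(68*w + 68) + m*(-14*w^2 + 394*w + 98) - 70*w^2 + 270*w + 40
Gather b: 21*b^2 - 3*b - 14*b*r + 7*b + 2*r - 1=21*b^2 + b*(4 - 14*r) + 2*r - 1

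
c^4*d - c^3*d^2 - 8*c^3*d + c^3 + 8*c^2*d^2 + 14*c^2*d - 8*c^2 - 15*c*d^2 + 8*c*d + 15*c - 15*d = (c - 5)*(c - 3)*(c - d)*(c*d + 1)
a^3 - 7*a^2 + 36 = (a - 6)*(a - 3)*(a + 2)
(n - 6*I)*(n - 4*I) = n^2 - 10*I*n - 24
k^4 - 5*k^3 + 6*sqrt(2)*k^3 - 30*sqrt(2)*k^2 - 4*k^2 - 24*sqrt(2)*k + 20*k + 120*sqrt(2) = (k - 5)*(k - 2)*(k + 2)*(k + 6*sqrt(2))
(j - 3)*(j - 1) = j^2 - 4*j + 3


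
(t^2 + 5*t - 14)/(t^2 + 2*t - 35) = (t - 2)/(t - 5)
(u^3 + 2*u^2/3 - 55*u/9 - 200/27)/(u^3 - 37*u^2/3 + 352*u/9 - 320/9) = (9*u^2 + 30*u + 25)/(3*(3*u^2 - 29*u + 40))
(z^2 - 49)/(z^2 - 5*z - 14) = (z + 7)/(z + 2)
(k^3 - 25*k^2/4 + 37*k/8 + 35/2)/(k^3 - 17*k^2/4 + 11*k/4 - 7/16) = 2*(4*k^2 - 11*k - 20)/(8*k^2 - 6*k + 1)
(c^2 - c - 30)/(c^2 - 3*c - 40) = (c - 6)/(c - 8)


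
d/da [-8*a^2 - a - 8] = -16*a - 1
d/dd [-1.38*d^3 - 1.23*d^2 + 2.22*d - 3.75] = -4.14*d^2 - 2.46*d + 2.22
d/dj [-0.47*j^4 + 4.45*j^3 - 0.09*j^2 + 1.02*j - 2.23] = -1.88*j^3 + 13.35*j^2 - 0.18*j + 1.02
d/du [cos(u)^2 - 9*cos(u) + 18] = (9 - 2*cos(u))*sin(u)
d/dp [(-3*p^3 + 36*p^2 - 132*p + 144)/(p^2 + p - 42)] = 3*(-p^2 - 14*p + 50)/(p^2 + 14*p + 49)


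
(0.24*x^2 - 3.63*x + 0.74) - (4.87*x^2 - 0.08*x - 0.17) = -4.63*x^2 - 3.55*x + 0.91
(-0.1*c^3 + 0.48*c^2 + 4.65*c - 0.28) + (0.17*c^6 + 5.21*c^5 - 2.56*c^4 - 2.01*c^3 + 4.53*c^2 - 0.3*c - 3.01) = 0.17*c^6 + 5.21*c^5 - 2.56*c^4 - 2.11*c^3 + 5.01*c^2 + 4.35*c - 3.29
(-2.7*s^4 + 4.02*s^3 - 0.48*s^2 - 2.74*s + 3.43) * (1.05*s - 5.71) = -2.835*s^5 + 19.638*s^4 - 23.4582*s^3 - 0.136200000000001*s^2 + 19.2469*s - 19.5853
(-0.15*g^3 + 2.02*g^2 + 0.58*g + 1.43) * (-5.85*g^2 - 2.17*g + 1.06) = 0.8775*g^5 - 11.4915*g^4 - 7.9354*g^3 - 7.4829*g^2 - 2.4883*g + 1.5158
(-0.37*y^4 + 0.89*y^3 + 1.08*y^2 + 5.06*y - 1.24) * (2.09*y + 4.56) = -0.7733*y^5 + 0.1729*y^4 + 6.3156*y^3 + 15.5002*y^2 + 20.482*y - 5.6544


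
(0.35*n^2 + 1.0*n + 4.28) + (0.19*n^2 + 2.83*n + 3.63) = 0.54*n^2 + 3.83*n + 7.91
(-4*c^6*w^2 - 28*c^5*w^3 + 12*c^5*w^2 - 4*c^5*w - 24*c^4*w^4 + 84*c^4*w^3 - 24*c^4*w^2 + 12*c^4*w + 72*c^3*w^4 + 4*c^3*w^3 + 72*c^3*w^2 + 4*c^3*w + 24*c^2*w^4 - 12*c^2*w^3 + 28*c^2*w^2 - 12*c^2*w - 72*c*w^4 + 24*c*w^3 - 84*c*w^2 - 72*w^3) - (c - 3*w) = -4*c^6*w^2 - 28*c^5*w^3 + 12*c^5*w^2 - 4*c^5*w - 24*c^4*w^4 + 84*c^4*w^3 - 24*c^4*w^2 + 12*c^4*w + 72*c^3*w^4 + 4*c^3*w^3 + 72*c^3*w^2 + 4*c^3*w + 24*c^2*w^4 - 12*c^2*w^3 + 28*c^2*w^2 - 12*c^2*w - 72*c*w^4 + 24*c*w^3 - 84*c*w^2 - c - 72*w^3 + 3*w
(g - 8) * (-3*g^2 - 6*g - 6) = -3*g^3 + 18*g^2 + 42*g + 48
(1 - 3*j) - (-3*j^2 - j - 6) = 3*j^2 - 2*j + 7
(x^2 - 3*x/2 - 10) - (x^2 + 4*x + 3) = -11*x/2 - 13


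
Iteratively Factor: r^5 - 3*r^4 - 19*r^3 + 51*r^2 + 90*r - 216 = (r - 3)*(r^4 - 19*r^2 - 6*r + 72) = (r - 3)*(r + 3)*(r^3 - 3*r^2 - 10*r + 24) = (r - 4)*(r - 3)*(r + 3)*(r^2 + r - 6) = (r - 4)*(r - 3)*(r - 2)*(r + 3)*(r + 3)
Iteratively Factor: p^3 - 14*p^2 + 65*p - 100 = (p - 4)*(p^2 - 10*p + 25) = (p - 5)*(p - 4)*(p - 5)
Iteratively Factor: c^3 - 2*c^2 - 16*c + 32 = (c - 2)*(c^2 - 16) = (c - 4)*(c - 2)*(c + 4)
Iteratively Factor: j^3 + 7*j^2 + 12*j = (j + 3)*(j^2 + 4*j) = j*(j + 3)*(j + 4)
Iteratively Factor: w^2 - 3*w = (w)*(w - 3)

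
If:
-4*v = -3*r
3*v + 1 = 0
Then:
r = -4/9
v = -1/3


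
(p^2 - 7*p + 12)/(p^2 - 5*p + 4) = (p - 3)/(p - 1)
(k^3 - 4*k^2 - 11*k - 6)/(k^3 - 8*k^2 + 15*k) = (k^3 - 4*k^2 - 11*k - 6)/(k*(k^2 - 8*k + 15))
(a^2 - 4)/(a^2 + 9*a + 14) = (a - 2)/(a + 7)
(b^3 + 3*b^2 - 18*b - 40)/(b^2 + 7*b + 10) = b - 4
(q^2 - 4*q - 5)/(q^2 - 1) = (q - 5)/(q - 1)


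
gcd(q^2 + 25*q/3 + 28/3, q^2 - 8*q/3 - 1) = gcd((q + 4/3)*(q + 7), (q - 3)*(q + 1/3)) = 1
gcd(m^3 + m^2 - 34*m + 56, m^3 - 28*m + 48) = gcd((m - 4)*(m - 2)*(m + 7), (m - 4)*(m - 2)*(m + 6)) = m^2 - 6*m + 8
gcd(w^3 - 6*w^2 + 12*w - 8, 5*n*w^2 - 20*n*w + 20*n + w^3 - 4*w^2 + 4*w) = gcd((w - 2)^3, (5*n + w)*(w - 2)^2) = w^2 - 4*w + 4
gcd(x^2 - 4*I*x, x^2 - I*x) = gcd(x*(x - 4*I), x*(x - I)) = x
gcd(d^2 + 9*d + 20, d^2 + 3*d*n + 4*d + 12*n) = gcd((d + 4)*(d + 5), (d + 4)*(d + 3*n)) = d + 4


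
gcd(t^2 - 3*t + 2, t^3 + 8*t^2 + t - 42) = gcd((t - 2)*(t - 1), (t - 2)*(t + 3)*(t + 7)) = t - 2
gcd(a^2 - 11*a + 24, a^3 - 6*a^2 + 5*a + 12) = a - 3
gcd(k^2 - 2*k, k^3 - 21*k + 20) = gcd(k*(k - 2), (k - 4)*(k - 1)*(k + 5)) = 1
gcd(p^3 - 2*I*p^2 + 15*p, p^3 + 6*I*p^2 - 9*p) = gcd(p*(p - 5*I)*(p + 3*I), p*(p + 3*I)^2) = p^2 + 3*I*p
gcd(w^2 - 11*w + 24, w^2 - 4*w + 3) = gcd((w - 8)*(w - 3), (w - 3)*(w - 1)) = w - 3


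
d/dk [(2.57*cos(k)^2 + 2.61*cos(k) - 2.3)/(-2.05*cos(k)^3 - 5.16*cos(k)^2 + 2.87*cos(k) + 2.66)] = (-5.2685*cos(k)^4 - 10.701*cos(k)^3 - 6.6985*cos(k)^2 + 10.0636*cos(k) - 13.5436)*sin(k)/(4.2025*cos(k)^6 + 21.156*cos(k)^5 + 14.8586*cos(k)^4 - 40.5244*cos(k)^3 - 19.2143*cos(k)^2 + 15.2684*cos(k) + 7.0756)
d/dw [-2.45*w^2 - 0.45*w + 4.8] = -4.9*w - 0.45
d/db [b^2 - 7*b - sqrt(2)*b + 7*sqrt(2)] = 2*b - 7 - sqrt(2)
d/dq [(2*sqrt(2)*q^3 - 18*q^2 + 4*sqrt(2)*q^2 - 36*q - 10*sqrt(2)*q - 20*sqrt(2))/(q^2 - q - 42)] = 2*(sqrt(2)*q^4 - 2*sqrt(2)*q^3 - 123*sqrt(2)*q^2 + 27*q^2 - 148*sqrt(2)*q + 756*q + 200*sqrt(2) + 756)/(q^4 - 2*q^3 - 83*q^2 + 84*q + 1764)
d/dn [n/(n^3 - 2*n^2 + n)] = -2/(n^3 - 3*n^2 + 3*n - 1)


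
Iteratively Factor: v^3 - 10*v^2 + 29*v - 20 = (v - 1)*(v^2 - 9*v + 20) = (v - 4)*(v - 1)*(v - 5)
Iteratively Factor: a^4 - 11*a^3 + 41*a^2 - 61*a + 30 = (a - 5)*(a^3 - 6*a^2 + 11*a - 6) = (a - 5)*(a - 3)*(a^2 - 3*a + 2) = (a - 5)*(a - 3)*(a - 2)*(a - 1)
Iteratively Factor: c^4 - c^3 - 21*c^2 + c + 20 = (c - 5)*(c^3 + 4*c^2 - c - 4) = (c - 5)*(c + 4)*(c^2 - 1) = (c - 5)*(c + 1)*(c + 4)*(c - 1)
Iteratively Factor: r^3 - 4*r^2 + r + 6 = (r + 1)*(r^2 - 5*r + 6) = (r - 3)*(r + 1)*(r - 2)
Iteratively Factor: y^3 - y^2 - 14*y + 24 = (y + 4)*(y^2 - 5*y + 6) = (y - 3)*(y + 4)*(y - 2)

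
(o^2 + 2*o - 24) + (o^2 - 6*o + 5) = 2*o^2 - 4*o - 19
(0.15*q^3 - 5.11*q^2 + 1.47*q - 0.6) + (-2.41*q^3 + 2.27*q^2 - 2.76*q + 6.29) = -2.26*q^3 - 2.84*q^2 - 1.29*q + 5.69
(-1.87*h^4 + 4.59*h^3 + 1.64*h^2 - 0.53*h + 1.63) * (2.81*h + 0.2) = -5.2547*h^5 + 12.5239*h^4 + 5.5264*h^3 - 1.1613*h^2 + 4.4743*h + 0.326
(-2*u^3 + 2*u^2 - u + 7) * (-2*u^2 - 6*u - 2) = 4*u^5 + 8*u^4 - 6*u^3 - 12*u^2 - 40*u - 14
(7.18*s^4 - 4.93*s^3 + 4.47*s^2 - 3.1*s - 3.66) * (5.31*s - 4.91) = 38.1258*s^5 - 61.4321*s^4 + 47.942*s^3 - 38.4087*s^2 - 4.2136*s + 17.9706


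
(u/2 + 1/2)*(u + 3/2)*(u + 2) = u^3/2 + 9*u^2/4 + 13*u/4 + 3/2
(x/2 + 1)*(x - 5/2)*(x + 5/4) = x^3/2 + 3*x^2/8 - 45*x/16 - 25/8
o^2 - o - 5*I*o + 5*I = (o - 1)*(o - 5*I)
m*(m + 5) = m^2 + 5*m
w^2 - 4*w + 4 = (w - 2)^2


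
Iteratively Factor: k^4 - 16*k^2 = (k)*(k^3 - 16*k) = k*(k + 4)*(k^2 - 4*k) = k^2*(k + 4)*(k - 4)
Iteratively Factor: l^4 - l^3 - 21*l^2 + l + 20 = (l + 4)*(l^3 - 5*l^2 - l + 5) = (l - 5)*(l + 4)*(l^2 - 1) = (l - 5)*(l + 1)*(l + 4)*(l - 1)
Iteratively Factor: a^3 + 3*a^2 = (a)*(a^2 + 3*a) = a*(a + 3)*(a)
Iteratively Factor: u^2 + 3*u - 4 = (u + 4)*(u - 1)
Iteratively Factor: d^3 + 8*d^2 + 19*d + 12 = (d + 3)*(d^2 + 5*d + 4) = (d + 3)*(d + 4)*(d + 1)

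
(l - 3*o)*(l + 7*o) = l^2 + 4*l*o - 21*o^2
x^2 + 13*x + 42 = (x + 6)*(x + 7)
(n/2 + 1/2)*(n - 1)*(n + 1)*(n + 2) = n^4/2 + 3*n^3/2 + n^2/2 - 3*n/2 - 1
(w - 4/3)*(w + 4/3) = w^2 - 16/9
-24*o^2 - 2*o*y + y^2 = (-6*o + y)*(4*o + y)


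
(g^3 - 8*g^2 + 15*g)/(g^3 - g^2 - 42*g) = (-g^2 + 8*g - 15)/(-g^2 + g + 42)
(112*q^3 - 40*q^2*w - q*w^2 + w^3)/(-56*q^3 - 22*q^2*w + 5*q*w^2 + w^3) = (-4*q + w)/(2*q + w)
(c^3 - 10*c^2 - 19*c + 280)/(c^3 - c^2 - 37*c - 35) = (c - 8)/(c + 1)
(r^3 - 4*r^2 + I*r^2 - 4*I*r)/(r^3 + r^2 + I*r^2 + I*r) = (r - 4)/(r + 1)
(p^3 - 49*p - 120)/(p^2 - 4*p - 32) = (p^2 + 8*p + 15)/(p + 4)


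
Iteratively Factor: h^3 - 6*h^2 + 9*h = (h - 3)*(h^2 - 3*h) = (h - 3)^2*(h)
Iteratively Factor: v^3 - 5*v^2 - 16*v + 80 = (v + 4)*(v^2 - 9*v + 20) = (v - 4)*(v + 4)*(v - 5)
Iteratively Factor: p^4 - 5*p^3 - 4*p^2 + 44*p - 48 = (p - 2)*(p^3 - 3*p^2 - 10*p + 24) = (p - 4)*(p - 2)*(p^2 + p - 6) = (p - 4)*(p - 2)^2*(p + 3)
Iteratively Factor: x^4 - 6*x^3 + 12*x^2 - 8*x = (x - 2)*(x^3 - 4*x^2 + 4*x) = (x - 2)^2*(x^2 - 2*x) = x*(x - 2)^2*(x - 2)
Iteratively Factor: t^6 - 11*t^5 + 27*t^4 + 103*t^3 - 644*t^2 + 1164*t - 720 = (t - 2)*(t^5 - 9*t^4 + 9*t^3 + 121*t^2 - 402*t + 360) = (t - 2)^2*(t^4 - 7*t^3 - 5*t^2 + 111*t - 180) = (t - 3)*(t - 2)^2*(t^3 - 4*t^2 - 17*t + 60) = (t - 3)*(t - 2)^2*(t + 4)*(t^2 - 8*t + 15) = (t - 5)*(t - 3)*(t - 2)^2*(t + 4)*(t - 3)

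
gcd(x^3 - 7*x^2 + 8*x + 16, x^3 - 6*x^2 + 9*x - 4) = x - 4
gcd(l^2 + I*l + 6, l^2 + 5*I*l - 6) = l + 3*I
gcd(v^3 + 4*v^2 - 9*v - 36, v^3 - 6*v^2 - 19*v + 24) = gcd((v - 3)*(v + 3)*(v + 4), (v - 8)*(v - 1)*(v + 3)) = v + 3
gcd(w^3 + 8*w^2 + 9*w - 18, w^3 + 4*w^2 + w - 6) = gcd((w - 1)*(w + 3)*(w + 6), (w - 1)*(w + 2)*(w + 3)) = w^2 + 2*w - 3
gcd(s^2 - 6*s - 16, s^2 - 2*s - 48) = s - 8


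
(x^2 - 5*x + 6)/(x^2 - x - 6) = (x - 2)/(x + 2)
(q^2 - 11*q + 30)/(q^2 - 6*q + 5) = (q - 6)/(q - 1)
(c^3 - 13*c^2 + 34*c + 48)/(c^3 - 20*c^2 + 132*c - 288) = (c + 1)/(c - 6)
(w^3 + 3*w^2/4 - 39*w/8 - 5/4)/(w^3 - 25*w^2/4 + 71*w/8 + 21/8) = (2*w^2 + w - 10)/(2*w^2 - 13*w + 21)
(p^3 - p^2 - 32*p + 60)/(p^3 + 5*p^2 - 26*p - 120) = (p - 2)/(p + 4)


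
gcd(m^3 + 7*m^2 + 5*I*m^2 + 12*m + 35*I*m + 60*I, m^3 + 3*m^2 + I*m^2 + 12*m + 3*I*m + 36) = m + 3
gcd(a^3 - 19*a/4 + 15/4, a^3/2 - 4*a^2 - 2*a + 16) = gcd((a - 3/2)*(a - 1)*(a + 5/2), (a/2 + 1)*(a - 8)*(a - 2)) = 1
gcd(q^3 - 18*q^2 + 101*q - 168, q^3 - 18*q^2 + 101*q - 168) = q^3 - 18*q^2 + 101*q - 168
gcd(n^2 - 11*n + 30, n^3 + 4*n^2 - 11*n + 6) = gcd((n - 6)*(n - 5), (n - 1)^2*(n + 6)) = 1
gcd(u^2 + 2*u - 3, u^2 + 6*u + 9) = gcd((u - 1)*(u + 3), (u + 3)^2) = u + 3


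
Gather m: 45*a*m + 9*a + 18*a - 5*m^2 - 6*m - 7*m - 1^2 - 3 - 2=27*a - 5*m^2 + m*(45*a - 13) - 6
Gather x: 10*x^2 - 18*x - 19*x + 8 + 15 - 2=10*x^2 - 37*x + 21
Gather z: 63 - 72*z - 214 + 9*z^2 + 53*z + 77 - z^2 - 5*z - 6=8*z^2 - 24*z - 80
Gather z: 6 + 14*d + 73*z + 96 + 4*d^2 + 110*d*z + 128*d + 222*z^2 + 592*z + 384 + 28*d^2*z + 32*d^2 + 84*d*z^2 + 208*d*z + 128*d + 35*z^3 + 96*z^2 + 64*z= 36*d^2 + 270*d + 35*z^3 + z^2*(84*d + 318) + z*(28*d^2 + 318*d + 729) + 486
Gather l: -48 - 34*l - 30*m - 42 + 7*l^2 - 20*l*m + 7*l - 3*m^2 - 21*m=7*l^2 + l*(-20*m - 27) - 3*m^2 - 51*m - 90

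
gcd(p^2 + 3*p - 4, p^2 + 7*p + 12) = p + 4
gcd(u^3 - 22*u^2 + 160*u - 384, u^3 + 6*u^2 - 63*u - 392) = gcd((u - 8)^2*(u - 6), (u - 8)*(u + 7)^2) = u - 8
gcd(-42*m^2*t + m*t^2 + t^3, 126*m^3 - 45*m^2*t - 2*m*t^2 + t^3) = -42*m^2 + m*t + t^2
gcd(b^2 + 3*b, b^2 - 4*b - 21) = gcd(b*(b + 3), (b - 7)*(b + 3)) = b + 3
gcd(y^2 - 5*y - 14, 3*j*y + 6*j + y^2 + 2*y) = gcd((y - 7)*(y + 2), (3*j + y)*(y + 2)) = y + 2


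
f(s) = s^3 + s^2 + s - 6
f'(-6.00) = 97.00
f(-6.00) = -192.00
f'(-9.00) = 226.00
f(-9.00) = -663.00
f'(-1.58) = 5.33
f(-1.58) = -9.03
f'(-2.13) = 10.35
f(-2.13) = -13.26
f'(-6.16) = 102.52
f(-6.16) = -207.96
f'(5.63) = 107.35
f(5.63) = 209.78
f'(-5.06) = 67.69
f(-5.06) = -115.01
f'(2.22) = 20.23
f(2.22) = 12.09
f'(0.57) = 3.11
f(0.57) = -4.92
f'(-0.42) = 0.69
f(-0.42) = -6.32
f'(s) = 3*s^2 + 2*s + 1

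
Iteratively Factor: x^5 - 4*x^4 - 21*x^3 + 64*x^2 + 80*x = (x + 4)*(x^4 - 8*x^3 + 11*x^2 + 20*x) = (x + 1)*(x + 4)*(x^3 - 9*x^2 + 20*x) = (x - 4)*(x + 1)*(x + 4)*(x^2 - 5*x) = x*(x - 4)*(x + 1)*(x + 4)*(x - 5)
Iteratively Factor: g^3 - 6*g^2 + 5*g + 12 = (g - 4)*(g^2 - 2*g - 3) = (g - 4)*(g + 1)*(g - 3)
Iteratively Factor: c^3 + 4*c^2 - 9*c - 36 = (c + 4)*(c^2 - 9) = (c - 3)*(c + 4)*(c + 3)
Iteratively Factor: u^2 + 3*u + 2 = (u + 1)*(u + 2)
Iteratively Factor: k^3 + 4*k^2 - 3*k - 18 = (k + 3)*(k^2 + k - 6) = (k + 3)^2*(k - 2)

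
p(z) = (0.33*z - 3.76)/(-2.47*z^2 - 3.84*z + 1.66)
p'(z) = (0.33*z - 3.76)*(4.94*z + 3.84)/(-2.47*z^2 - 3.84*z + 1.66)^2 + 0.33/(-2.47*z^2 - 3.84*z + 1.66)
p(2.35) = 0.14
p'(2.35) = -0.12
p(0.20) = -4.66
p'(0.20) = -27.93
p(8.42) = 0.00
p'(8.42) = -0.00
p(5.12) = 0.03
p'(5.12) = -0.01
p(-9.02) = 0.04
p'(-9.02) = 0.01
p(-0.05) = -2.05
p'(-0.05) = -3.80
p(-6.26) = 0.08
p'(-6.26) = 0.03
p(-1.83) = -10.50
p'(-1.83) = 132.29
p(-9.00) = 0.04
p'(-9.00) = 0.01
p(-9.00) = 0.04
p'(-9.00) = 0.01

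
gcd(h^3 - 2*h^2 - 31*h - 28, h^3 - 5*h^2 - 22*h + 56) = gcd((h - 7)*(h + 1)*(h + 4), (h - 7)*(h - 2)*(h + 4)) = h^2 - 3*h - 28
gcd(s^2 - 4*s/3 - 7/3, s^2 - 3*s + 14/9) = s - 7/3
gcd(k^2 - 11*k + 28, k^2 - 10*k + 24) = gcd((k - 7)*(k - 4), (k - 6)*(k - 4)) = k - 4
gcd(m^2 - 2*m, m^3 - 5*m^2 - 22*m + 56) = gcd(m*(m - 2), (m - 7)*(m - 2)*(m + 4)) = m - 2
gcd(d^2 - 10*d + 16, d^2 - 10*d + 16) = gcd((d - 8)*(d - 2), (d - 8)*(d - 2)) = d^2 - 10*d + 16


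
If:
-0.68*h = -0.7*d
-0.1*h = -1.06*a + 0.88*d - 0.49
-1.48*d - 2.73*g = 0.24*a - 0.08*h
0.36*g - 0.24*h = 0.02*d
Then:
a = -0.43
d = 0.03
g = 0.02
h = 0.03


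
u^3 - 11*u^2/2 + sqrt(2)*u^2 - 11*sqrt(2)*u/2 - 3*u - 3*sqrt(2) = (u - 6)*(u + 1/2)*(u + sqrt(2))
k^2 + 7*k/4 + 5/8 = (k + 1/2)*(k + 5/4)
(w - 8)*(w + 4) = w^2 - 4*w - 32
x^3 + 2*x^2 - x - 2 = (x - 1)*(x + 1)*(x + 2)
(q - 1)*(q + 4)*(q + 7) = q^3 + 10*q^2 + 17*q - 28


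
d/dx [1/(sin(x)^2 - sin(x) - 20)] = (1 - 2*sin(x))*cos(x)/(sin(x) + cos(x)^2 + 19)^2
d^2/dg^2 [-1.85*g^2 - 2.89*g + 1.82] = -3.70000000000000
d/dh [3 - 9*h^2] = -18*h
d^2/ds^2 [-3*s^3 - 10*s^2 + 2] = -18*s - 20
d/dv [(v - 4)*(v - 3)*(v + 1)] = 3*v^2 - 12*v + 5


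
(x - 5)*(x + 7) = x^2 + 2*x - 35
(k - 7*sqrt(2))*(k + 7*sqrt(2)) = k^2 - 98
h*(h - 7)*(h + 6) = h^3 - h^2 - 42*h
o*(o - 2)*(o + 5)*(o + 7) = o^4 + 10*o^3 + 11*o^2 - 70*o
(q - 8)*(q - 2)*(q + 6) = q^3 - 4*q^2 - 44*q + 96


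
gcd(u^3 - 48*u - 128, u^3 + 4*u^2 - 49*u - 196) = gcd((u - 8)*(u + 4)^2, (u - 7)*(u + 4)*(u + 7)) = u + 4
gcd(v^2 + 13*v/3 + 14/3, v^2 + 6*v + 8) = v + 2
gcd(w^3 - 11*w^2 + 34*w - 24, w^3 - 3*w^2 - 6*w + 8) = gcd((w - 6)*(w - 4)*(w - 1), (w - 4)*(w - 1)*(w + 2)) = w^2 - 5*w + 4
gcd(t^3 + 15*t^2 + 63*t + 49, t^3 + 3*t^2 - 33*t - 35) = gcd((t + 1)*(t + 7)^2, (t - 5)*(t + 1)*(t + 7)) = t^2 + 8*t + 7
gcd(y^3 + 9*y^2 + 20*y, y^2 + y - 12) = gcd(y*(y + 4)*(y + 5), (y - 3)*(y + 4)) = y + 4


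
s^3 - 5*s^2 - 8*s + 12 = (s - 6)*(s - 1)*(s + 2)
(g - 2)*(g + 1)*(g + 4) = g^3 + 3*g^2 - 6*g - 8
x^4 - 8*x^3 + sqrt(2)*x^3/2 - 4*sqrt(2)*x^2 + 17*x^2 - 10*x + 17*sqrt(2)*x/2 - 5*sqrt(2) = (x - 5)*(x - 2)*(x - 1)*(x + sqrt(2)/2)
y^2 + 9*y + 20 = (y + 4)*(y + 5)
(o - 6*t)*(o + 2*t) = o^2 - 4*o*t - 12*t^2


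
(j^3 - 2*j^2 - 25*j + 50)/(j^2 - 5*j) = j + 3 - 10/j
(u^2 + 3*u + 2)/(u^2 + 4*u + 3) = (u + 2)/(u + 3)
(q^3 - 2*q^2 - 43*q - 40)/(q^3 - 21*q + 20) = (q^2 - 7*q - 8)/(q^2 - 5*q + 4)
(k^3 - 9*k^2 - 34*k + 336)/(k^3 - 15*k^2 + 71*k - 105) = (k^2 - 2*k - 48)/(k^2 - 8*k + 15)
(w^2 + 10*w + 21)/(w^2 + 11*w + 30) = (w^2 + 10*w + 21)/(w^2 + 11*w + 30)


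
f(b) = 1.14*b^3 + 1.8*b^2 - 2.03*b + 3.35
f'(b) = 3.42*b^2 + 3.6*b - 2.03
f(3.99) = 96.32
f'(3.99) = 66.78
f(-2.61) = 0.64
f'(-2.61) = 11.87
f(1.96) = 14.87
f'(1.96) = 18.16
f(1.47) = 7.88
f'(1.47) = 10.65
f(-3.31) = -11.55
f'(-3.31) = 23.52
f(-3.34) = -12.27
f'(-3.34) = 24.10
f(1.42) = 7.36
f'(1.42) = 9.98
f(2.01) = 15.80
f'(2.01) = 19.02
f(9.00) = 961.94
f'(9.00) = 307.39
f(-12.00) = -1683.01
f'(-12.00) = 447.25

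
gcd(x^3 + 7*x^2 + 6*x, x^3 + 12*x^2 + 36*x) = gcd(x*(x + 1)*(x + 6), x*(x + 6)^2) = x^2 + 6*x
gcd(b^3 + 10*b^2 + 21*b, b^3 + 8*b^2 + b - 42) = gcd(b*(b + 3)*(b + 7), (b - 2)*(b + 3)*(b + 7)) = b^2 + 10*b + 21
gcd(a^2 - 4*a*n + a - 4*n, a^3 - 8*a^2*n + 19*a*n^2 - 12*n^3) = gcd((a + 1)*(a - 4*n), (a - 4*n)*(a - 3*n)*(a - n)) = a - 4*n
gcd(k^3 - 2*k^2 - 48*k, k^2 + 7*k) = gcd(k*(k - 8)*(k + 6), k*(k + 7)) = k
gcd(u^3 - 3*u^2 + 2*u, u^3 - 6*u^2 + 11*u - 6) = u^2 - 3*u + 2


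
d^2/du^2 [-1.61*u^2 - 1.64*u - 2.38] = -3.22000000000000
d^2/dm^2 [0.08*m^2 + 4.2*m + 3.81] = 0.160000000000000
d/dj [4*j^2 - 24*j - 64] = 8*j - 24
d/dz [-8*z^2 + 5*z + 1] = 5 - 16*z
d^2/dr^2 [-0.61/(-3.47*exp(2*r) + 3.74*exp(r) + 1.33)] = ((2.2814 - 8.4668*exp(r))*(-3.47*exp(2*r) + 3.74*exp(r) + 1.33) - 0.61*(6.94*exp(r) - 3.74)*(13.88*exp(r) - 7.48)*exp(r))*exp(r)/(-3.47*exp(2*r) + 3.74*exp(r) + 1.33)^3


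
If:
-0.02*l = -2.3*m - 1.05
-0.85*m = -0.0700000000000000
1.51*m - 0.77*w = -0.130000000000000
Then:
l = 61.97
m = 0.08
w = 0.33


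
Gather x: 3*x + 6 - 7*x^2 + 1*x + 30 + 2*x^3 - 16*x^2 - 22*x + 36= 2*x^3 - 23*x^2 - 18*x + 72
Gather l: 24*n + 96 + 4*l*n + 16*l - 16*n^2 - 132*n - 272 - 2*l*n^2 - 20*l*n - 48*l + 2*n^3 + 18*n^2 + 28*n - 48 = l*(-2*n^2 - 16*n - 32) + 2*n^3 + 2*n^2 - 80*n - 224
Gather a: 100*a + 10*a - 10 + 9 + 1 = 110*a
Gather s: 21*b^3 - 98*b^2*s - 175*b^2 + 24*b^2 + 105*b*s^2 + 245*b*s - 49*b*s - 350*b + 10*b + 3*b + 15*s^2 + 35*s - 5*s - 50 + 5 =21*b^3 - 151*b^2 - 337*b + s^2*(105*b + 15) + s*(-98*b^2 + 196*b + 30) - 45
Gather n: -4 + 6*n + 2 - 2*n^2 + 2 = -2*n^2 + 6*n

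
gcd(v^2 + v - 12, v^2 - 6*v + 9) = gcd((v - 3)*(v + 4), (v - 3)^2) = v - 3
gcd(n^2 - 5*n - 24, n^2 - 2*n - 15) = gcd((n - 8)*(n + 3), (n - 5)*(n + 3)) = n + 3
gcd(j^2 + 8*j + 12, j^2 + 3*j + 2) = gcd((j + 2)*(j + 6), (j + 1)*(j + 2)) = j + 2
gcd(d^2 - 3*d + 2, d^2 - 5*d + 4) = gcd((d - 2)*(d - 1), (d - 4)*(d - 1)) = d - 1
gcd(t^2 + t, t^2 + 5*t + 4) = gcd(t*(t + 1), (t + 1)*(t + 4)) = t + 1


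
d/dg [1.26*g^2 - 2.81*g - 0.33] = 2.52*g - 2.81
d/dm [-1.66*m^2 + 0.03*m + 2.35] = 0.03 - 3.32*m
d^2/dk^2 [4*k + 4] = 0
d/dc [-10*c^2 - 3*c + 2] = -20*c - 3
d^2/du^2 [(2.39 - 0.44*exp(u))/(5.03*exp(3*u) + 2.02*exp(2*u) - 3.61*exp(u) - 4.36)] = (-44.529584*exp(6*u) + 530.810367*exp(5*u) + 233.36819*exp(4*u) - 176.440794*exp(3*u) + 396.195426*exp(2*u) + 122.268975*exp(u) - 45.981868)*exp(u)/(127.263527*exp(9*u) + 153.323454*exp(8*u) - 212.435511*exp(7*u) - 542.77196*exp(6*u) - 113.337639*exp(5*u) + 500.624022*exp(4*u) + 430.572935*exp(3*u) - 55.261692*exp(2*u) - 205.873968*exp(u) - 82.881856)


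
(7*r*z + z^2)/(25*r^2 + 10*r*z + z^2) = z*(7*r + z)/(25*r^2 + 10*r*z + z^2)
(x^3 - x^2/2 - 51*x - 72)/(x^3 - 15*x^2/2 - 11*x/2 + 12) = (x + 6)/(x - 1)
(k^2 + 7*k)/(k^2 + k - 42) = k/(k - 6)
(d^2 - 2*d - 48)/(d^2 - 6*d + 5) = (d^2 - 2*d - 48)/(d^2 - 6*d + 5)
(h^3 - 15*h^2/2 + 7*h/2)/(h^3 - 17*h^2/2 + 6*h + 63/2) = h*(2*h - 1)/(2*h^2 - 3*h - 9)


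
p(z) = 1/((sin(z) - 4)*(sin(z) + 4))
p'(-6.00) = 0.00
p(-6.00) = -0.06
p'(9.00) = 0.00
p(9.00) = -0.06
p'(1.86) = 0.00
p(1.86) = -0.07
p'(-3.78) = 0.00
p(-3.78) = -0.06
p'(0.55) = -0.00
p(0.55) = -0.06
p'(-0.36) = 0.00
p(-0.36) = -0.06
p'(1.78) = 0.00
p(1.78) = -0.07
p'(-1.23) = 0.00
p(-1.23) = -0.07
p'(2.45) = 0.00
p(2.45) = -0.06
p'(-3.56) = 0.00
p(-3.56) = -0.06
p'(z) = -cos(z)/((sin(z) - 4)*(sin(z) + 4)^2) - cos(z)/((sin(z) - 4)^2*(sin(z) + 4))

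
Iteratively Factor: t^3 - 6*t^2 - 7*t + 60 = (t - 5)*(t^2 - t - 12) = (t - 5)*(t - 4)*(t + 3)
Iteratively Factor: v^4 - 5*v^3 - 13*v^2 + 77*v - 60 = (v - 3)*(v^3 - 2*v^2 - 19*v + 20) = (v - 3)*(v + 4)*(v^2 - 6*v + 5) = (v - 3)*(v - 1)*(v + 4)*(v - 5)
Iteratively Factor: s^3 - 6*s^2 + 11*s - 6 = (s - 3)*(s^2 - 3*s + 2) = (s - 3)*(s - 1)*(s - 2)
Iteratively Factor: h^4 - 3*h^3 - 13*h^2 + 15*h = (h - 5)*(h^3 + 2*h^2 - 3*h) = (h - 5)*(h - 1)*(h^2 + 3*h) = (h - 5)*(h - 1)*(h + 3)*(h)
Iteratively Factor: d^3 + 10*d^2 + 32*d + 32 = (d + 4)*(d^2 + 6*d + 8) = (d + 2)*(d + 4)*(d + 4)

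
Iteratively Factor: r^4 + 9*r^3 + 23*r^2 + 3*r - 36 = (r + 4)*(r^3 + 5*r^2 + 3*r - 9) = (r + 3)*(r + 4)*(r^2 + 2*r - 3) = (r + 3)^2*(r + 4)*(r - 1)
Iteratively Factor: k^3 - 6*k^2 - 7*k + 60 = (k - 5)*(k^2 - k - 12) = (k - 5)*(k - 4)*(k + 3)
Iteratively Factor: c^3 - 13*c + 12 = (c + 4)*(c^2 - 4*c + 3) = (c - 1)*(c + 4)*(c - 3)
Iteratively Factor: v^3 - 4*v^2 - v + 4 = (v - 1)*(v^2 - 3*v - 4) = (v - 1)*(v + 1)*(v - 4)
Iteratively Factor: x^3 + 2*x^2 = (x + 2)*(x^2) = x*(x + 2)*(x)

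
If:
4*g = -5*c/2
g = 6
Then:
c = -48/5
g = 6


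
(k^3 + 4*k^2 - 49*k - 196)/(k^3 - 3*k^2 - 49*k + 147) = (k + 4)/(k - 3)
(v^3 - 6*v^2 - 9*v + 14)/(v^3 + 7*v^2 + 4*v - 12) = (v - 7)/(v + 6)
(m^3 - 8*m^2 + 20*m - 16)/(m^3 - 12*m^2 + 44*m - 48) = (m - 2)/(m - 6)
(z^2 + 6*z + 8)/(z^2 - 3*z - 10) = (z + 4)/(z - 5)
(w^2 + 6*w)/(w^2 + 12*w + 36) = w/(w + 6)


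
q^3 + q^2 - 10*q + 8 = (q - 2)*(q - 1)*(q + 4)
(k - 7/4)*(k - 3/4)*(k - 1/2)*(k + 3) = k^4 - 103*k^2/16 + 225*k/32 - 63/32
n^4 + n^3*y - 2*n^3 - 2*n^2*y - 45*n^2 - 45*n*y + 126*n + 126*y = (n - 6)*(n - 3)*(n + 7)*(n + y)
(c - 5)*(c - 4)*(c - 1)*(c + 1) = c^4 - 9*c^3 + 19*c^2 + 9*c - 20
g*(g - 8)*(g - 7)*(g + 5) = g^4 - 10*g^3 - 19*g^2 + 280*g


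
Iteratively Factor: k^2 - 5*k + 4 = (k - 4)*(k - 1)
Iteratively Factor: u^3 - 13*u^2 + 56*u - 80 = (u - 4)*(u^2 - 9*u + 20) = (u - 4)^2*(u - 5)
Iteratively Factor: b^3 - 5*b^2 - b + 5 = (b + 1)*(b^2 - 6*b + 5) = (b - 5)*(b + 1)*(b - 1)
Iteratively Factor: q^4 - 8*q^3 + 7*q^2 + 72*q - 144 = (q - 3)*(q^3 - 5*q^2 - 8*q + 48) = (q - 4)*(q - 3)*(q^2 - q - 12) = (q - 4)*(q - 3)*(q + 3)*(q - 4)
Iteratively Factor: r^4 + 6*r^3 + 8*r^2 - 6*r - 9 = (r + 3)*(r^3 + 3*r^2 - r - 3) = (r + 3)^2*(r^2 - 1) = (r + 1)*(r + 3)^2*(r - 1)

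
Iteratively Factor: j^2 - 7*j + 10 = (j - 5)*(j - 2)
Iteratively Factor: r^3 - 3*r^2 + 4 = (r - 2)*(r^2 - r - 2) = (r - 2)^2*(r + 1)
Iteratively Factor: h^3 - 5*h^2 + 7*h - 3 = (h - 1)*(h^2 - 4*h + 3) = (h - 1)^2*(h - 3)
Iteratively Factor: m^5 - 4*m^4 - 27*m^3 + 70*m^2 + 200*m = (m + 4)*(m^4 - 8*m^3 + 5*m^2 + 50*m) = (m - 5)*(m + 4)*(m^3 - 3*m^2 - 10*m) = (m - 5)*(m + 2)*(m + 4)*(m^2 - 5*m) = (m - 5)^2*(m + 2)*(m + 4)*(m)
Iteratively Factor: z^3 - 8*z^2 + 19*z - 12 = (z - 4)*(z^2 - 4*z + 3) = (z - 4)*(z - 1)*(z - 3)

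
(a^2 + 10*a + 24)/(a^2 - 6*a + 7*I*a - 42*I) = (a^2 + 10*a + 24)/(a^2 + a*(-6 + 7*I) - 42*I)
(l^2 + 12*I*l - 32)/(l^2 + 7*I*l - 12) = (l + 8*I)/(l + 3*I)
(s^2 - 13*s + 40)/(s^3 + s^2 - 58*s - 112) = (s - 5)/(s^2 + 9*s + 14)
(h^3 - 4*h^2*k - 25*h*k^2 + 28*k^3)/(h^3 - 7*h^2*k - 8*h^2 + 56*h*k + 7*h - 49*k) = (h^2 + 3*h*k - 4*k^2)/(h^2 - 8*h + 7)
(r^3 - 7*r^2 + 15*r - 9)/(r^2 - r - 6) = (r^2 - 4*r + 3)/(r + 2)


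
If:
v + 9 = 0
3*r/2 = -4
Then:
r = -8/3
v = -9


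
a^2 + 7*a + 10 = (a + 2)*(a + 5)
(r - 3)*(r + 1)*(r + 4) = r^3 + 2*r^2 - 11*r - 12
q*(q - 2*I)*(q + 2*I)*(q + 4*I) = q^4 + 4*I*q^3 + 4*q^2 + 16*I*q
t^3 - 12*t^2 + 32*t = t*(t - 8)*(t - 4)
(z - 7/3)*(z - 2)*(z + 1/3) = z^3 - 4*z^2 + 29*z/9 + 14/9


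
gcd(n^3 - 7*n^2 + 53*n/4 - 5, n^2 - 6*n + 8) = n - 4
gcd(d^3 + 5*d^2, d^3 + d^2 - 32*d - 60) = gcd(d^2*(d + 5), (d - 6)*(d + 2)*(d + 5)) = d + 5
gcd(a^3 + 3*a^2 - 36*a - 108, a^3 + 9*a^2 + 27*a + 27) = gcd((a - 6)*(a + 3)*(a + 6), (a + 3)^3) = a + 3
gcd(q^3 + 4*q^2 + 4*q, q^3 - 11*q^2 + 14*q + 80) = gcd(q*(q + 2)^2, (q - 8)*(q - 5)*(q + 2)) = q + 2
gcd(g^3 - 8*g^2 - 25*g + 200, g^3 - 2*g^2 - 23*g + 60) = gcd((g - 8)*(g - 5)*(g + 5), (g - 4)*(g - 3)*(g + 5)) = g + 5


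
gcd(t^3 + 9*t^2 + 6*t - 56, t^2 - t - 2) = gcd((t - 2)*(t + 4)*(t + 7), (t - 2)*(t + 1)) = t - 2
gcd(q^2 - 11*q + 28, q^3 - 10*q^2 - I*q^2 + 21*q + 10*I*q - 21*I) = q - 7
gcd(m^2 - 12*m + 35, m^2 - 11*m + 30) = m - 5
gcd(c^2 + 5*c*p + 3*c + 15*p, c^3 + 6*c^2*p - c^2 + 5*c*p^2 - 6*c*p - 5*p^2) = c + 5*p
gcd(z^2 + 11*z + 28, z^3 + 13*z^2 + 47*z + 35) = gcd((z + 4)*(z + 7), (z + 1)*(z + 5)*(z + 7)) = z + 7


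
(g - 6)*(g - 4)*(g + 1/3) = g^3 - 29*g^2/3 + 62*g/3 + 8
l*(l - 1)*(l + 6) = l^3 + 5*l^2 - 6*l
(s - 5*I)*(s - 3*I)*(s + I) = s^3 - 7*I*s^2 - 7*s - 15*I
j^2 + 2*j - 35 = (j - 5)*(j + 7)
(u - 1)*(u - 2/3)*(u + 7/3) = u^3 + 2*u^2/3 - 29*u/9 + 14/9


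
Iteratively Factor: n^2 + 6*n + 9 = (n + 3)*(n + 3)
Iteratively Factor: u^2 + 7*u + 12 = (u + 4)*(u + 3)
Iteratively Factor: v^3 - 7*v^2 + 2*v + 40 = (v - 4)*(v^2 - 3*v - 10) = (v - 4)*(v + 2)*(v - 5)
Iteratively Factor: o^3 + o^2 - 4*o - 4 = (o - 2)*(o^2 + 3*o + 2) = (o - 2)*(o + 1)*(o + 2)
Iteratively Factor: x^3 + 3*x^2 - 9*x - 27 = (x + 3)*(x^2 - 9) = (x + 3)^2*(x - 3)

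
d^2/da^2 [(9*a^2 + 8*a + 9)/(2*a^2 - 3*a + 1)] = 4*(43*a^3 + 27*a^2 - 105*a + 48)/(8*a^6 - 36*a^5 + 66*a^4 - 63*a^3 + 33*a^2 - 9*a + 1)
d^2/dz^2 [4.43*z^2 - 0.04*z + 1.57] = 8.86000000000000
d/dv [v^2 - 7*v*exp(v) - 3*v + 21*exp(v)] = -7*v*exp(v) + 2*v + 14*exp(v) - 3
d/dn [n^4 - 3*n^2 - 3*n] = 4*n^3 - 6*n - 3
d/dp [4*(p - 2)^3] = 12*(p - 2)^2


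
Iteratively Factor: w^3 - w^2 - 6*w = (w - 3)*(w^2 + 2*w) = w*(w - 3)*(w + 2)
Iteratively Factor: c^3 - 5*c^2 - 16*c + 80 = (c + 4)*(c^2 - 9*c + 20) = (c - 4)*(c + 4)*(c - 5)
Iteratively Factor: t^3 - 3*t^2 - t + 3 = (t - 3)*(t^2 - 1) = (t - 3)*(t - 1)*(t + 1)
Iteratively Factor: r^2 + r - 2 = (r - 1)*(r + 2)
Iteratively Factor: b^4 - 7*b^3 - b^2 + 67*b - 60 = (b - 4)*(b^3 - 3*b^2 - 13*b + 15) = (b - 4)*(b - 1)*(b^2 - 2*b - 15) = (b - 5)*(b - 4)*(b - 1)*(b + 3)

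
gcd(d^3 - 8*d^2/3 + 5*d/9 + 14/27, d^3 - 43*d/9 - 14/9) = d^2 - 2*d - 7/9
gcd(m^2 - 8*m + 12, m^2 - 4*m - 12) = m - 6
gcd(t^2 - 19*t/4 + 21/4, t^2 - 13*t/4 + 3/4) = t - 3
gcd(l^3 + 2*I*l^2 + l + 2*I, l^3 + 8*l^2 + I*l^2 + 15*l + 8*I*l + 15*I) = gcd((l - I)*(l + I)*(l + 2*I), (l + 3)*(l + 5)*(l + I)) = l + I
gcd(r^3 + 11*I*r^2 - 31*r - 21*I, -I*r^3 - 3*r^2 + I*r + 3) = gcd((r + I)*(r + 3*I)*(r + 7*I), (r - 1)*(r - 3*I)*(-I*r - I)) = 1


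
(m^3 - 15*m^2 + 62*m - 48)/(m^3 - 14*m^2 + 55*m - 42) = (m - 8)/(m - 7)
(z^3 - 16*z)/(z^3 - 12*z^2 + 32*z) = (z + 4)/(z - 8)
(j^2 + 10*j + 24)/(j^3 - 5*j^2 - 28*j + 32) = (j + 6)/(j^2 - 9*j + 8)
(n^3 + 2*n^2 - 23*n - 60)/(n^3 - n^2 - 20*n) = (n + 3)/n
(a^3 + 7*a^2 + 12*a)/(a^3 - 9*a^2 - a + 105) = a*(a + 4)/(a^2 - 12*a + 35)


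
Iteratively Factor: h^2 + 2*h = (h)*(h + 2)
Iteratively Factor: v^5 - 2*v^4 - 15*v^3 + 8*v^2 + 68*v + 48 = (v - 3)*(v^4 + v^3 - 12*v^2 - 28*v - 16) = (v - 4)*(v - 3)*(v^3 + 5*v^2 + 8*v + 4) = (v - 4)*(v - 3)*(v + 2)*(v^2 + 3*v + 2) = (v - 4)*(v - 3)*(v + 2)^2*(v + 1)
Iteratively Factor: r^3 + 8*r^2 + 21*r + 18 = (r + 2)*(r^2 + 6*r + 9) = (r + 2)*(r + 3)*(r + 3)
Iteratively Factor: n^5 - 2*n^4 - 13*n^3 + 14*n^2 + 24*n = (n + 1)*(n^4 - 3*n^3 - 10*n^2 + 24*n) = n*(n + 1)*(n^3 - 3*n^2 - 10*n + 24) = n*(n - 2)*(n + 1)*(n^2 - n - 12) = n*(n - 2)*(n + 1)*(n + 3)*(n - 4)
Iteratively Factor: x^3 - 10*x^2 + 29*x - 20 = (x - 1)*(x^2 - 9*x + 20) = (x - 4)*(x - 1)*(x - 5)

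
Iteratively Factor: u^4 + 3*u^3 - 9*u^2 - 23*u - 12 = (u - 3)*(u^3 + 6*u^2 + 9*u + 4) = (u - 3)*(u + 4)*(u^2 + 2*u + 1) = (u - 3)*(u + 1)*(u + 4)*(u + 1)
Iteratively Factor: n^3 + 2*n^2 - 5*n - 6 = (n - 2)*(n^2 + 4*n + 3) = (n - 2)*(n + 1)*(n + 3)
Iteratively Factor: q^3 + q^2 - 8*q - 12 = (q + 2)*(q^2 - q - 6) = (q + 2)^2*(q - 3)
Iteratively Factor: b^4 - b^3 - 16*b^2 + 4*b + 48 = (b + 2)*(b^3 - 3*b^2 - 10*b + 24) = (b + 2)*(b + 3)*(b^2 - 6*b + 8) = (b - 4)*(b + 2)*(b + 3)*(b - 2)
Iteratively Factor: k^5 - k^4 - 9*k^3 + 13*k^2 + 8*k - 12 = (k + 1)*(k^4 - 2*k^3 - 7*k^2 + 20*k - 12) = (k - 2)*(k + 1)*(k^3 - 7*k + 6) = (k - 2)^2*(k + 1)*(k^2 + 2*k - 3) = (k - 2)^2*(k + 1)*(k + 3)*(k - 1)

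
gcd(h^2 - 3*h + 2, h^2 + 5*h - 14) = h - 2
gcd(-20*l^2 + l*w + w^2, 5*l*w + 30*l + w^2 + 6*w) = 5*l + w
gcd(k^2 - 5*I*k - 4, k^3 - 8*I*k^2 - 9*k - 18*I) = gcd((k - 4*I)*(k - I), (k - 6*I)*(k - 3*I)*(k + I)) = 1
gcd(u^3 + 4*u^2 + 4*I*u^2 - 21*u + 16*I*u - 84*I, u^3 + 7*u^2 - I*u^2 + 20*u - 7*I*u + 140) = u^2 + u*(7 + 4*I) + 28*I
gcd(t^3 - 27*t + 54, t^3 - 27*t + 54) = t^3 - 27*t + 54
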